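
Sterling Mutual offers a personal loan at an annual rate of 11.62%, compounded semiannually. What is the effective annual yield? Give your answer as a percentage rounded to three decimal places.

11.958%

EAR = (1 + 0.1162/2)^2 − 1.
= 1.119576 − 1 = 11.958%.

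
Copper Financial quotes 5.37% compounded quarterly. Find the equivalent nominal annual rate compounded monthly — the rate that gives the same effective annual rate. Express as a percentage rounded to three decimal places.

EAR = (1 + 0.0537/4)^4 − 1 = 0.054791.
Solve (1 + r/12)^12 = 1.054791: r/12 = 1.054791^(1/12) − 1 = 0.004455, so r = 0.053461 = 5.346%.

5.346%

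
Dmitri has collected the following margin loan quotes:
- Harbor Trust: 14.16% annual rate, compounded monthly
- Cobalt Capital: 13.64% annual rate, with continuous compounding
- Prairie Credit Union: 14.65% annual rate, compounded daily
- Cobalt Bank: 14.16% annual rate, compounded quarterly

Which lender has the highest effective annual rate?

Harbor Trust: (1 + 0.1416/12)^12 − 1 = 15.116%
Cobalt Capital: e^0.1364 − 1 = 14.614%
Prairie Credit Union: (1 + 0.1465/365)^365 − 1 = 15.774%
Cobalt Bank: (1 + 0.1416/4)^4 − 1 = 14.930%
The highest effective annual rate is Prairie Credit Union at 15.774%.

Prairie Credit Union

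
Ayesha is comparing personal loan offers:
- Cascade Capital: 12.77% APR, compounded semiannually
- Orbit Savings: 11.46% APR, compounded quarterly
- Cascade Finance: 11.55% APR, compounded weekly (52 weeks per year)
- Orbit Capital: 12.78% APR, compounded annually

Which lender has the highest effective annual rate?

Cascade Capital

Cascade Capital: (1 + 0.1277/2)^2 − 1 = 13.178%
Orbit Savings: (1 + 0.1146/4)^4 − 1 = 11.962%
Cascade Finance: (1 + 0.1155/52)^52 − 1 = 12.229%
Orbit Capital: compounded annually, EAR = 12.780%
The highest effective annual rate is Cascade Capital at 13.178%.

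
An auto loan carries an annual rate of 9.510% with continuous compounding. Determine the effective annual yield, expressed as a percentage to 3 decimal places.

With continuous compounding, EAR = e^0.09510 − 1.
e^0.09510 = 1.099769, so EAR = 0.099769 = 9.977%.

9.977%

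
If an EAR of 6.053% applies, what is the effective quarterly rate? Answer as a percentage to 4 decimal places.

The per-quarter rate i satisfies (1 + i)^4 = 1 + 0.06053.
i = 1.06053^(1/4) − 1 = 0.0148007 = 1.4801%.

1.4801%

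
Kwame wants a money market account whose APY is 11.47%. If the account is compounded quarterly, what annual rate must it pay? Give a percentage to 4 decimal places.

11.0073%

(1 + r/4)^4 − 1 = 0.1147, so 1 + r/4 = 1.1147^(1/4).
r/4 = 0.027518, so r = 0.110073 = 11.0073%.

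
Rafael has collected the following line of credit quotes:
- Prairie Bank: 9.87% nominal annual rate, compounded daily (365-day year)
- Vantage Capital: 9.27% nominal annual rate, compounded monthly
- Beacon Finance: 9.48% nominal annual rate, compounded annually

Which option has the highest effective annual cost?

Prairie Bank

Prairie Bank: (1 + 0.0987/365)^365 − 1 = 10.372%
Vantage Capital: (1 + 0.0927/12)^12 − 1 = 9.674%
Beacon Finance: compounded annually, EAR = 9.480%
The highest effective annual rate is Prairie Bank at 10.372%.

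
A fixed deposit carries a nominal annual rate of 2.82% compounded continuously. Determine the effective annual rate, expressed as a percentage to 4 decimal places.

With continuous compounding, EAR = e^0.0282 − 1.
e^0.0282 = 1.028601, so EAR = 0.028601 = 2.8601%.

2.8601%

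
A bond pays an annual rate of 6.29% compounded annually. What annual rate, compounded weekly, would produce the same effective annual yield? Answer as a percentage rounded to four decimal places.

Compounded annually, EAR = nominal = 0.062900.
Solve (1 + r/52)^52 = 1.062900: r/52 = 1.062900^(1/52) − 1 = 0.001174, so r = 0.061037 = 6.1037%.

6.1037%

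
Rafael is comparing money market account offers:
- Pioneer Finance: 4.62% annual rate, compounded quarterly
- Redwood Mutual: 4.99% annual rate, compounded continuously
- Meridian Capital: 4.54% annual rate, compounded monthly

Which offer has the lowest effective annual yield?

Pioneer Finance: (1 + 0.0462/4)^4 − 1 = 4.701%
Redwood Mutual: e^0.0499 − 1 = 5.117%
Meridian Capital: (1 + 0.0454/12)^12 − 1 = 4.636%
The lowest effective annual rate is Meridian Capital at 4.636%.

Meridian Capital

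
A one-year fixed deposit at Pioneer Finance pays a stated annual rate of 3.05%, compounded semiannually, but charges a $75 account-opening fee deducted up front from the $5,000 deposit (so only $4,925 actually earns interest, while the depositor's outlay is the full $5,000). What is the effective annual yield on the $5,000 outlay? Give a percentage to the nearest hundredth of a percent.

1.53%

Value after one year: 4,925 × (1 + 0.0305/2)^2 = 4,925 × 1.030733 = $5,076.36.
Effective yield on the $5,000 outlay: 5,076.36 / 5,000 − 1 = 0.015272 = 1.53%.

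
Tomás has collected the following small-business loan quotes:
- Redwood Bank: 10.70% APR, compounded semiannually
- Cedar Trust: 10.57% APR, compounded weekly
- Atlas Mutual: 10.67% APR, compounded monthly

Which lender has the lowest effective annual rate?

Redwood Bank

Redwood Bank: (1 + 0.1070/2)^2 − 1 = 10.986%
Cedar Trust: (1 + 0.1057/52)^52 − 1 = 11.137%
Atlas Mutual: (1 + 0.1067/12)^12 − 1 = 11.208%
The lowest effective annual rate is Redwood Bank at 10.986%.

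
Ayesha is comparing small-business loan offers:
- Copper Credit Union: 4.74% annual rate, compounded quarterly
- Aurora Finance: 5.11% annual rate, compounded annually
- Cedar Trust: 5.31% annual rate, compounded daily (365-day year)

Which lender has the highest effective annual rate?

Cedar Trust

Copper Credit Union: (1 + 0.0474/4)^4 − 1 = 4.825%
Aurora Finance: compounded annually, EAR = 5.110%
Cedar Trust: (1 + 0.0531/365)^365 − 1 = 5.453%
The highest effective annual rate is Cedar Trust at 5.453%.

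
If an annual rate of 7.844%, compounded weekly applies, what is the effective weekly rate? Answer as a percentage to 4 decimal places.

0.1508%

With a nominal annual rate compounded weekly, the periodic rate is the nominal rate divided by 52.
i = 0.07844 / 52 = 0.0015085 = 0.1508%.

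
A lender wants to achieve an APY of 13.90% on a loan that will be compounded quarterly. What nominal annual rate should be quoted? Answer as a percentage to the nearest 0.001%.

(1 + r/4)^4 − 1 = 0.1390, so 1 + r/4 = 1.1390^(1/4).
r/4 = 0.033073, so r = 0.132291 = 13.229%.

13.229%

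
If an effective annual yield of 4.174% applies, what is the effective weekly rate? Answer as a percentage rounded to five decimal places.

0.07867%

The per-week rate i satisfies (1 + i)^52 = 1 + 0.04174.
i = 1.04174^(1/52) − 1 = 0.0007867 = 0.07867%.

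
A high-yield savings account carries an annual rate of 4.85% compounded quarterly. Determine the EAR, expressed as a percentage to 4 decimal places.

EAR = (1 + 0.0485/4)^4 − 1.
= (1 + 0.012125)^4 − 1 = 1.049389 − 1 = 4.9389%.

4.9389%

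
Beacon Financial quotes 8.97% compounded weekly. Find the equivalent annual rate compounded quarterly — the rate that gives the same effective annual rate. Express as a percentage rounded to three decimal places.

9.063%

EAR = (1 + 0.0897/52)^52 − 1 = 0.093762.
Solve (1 + r/4)^4 = 1.093762: r/4 = 1.093762^(1/4) − 1 = 0.022659, so r = 0.090634 = 9.063%.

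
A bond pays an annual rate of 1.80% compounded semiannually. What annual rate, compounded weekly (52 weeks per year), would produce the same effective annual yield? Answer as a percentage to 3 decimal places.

1.792%

EAR = (1 + 0.0180/2)^2 − 1 = 0.018081.
Solve (1 + r/52)^52 = 1.018081: r/52 = 1.018081^(1/52) − 1 = 0.000345, so r = 0.017923 = 1.792%.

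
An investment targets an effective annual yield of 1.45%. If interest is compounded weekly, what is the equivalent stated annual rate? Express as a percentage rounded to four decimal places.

(1 + r/52)^52 − 1 = 0.0145, so 1 + r/52 = 1.0145^(1/52).
r/52 = 0.000277, so r = 0.014398 = 1.4398%.

1.4398%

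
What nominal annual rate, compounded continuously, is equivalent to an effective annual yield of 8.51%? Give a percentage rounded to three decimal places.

Continuous: nominal r satisfies e^r − 1 = 0.0851.
r = ln(1 + 0.0851) = ln(1.0851) = 0.081672 = 8.167%.

8.167%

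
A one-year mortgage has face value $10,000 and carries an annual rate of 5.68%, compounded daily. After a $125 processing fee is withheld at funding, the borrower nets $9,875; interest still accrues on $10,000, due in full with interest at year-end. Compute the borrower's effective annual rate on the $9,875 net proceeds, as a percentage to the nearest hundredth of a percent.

Amount owed after one year: 10,000 × (1 + 0.0568/365)^365 = 10,000 × 1.058439 = $10,584.39.
Effective rate on net proceeds: 10,584.39 / 9,875 − 1 = 0.071837 = 7.18%.

7.18%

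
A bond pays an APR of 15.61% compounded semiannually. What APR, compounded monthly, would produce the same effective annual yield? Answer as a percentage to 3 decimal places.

EAR = (1 + 0.1561/2)^2 − 1 = 0.162192.
Solve (1 + r/12)^12 = 1.162192: r/12 = 1.162192^(1/12) − 1 = 0.012604, so r = 0.151253 = 15.125%.

15.125%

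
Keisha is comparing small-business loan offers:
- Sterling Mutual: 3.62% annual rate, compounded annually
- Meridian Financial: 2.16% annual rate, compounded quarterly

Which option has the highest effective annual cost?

Sterling Mutual

Sterling Mutual: compounded annually, EAR = 3.620%
Meridian Financial: (1 + 0.0216/4)^4 − 1 = 2.178%
The highest effective annual rate is Sterling Mutual at 3.620%.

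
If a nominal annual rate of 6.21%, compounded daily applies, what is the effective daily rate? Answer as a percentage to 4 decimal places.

0.0170%

With a nominal annual rate compounded daily, the periodic rate is the nominal rate divided by 365.
i = 0.0621 / 365 = 0.0001701 = 0.0170%.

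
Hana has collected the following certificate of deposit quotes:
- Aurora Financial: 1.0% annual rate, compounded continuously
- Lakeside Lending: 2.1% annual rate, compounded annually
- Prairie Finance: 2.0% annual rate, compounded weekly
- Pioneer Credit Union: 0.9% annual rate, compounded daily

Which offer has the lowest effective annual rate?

Pioneer Credit Union

Aurora Financial: e^0.010 − 1 = 1.005%
Lakeside Lending: compounded annually, EAR = 2.100%
Prairie Finance: (1 + 0.020/52)^52 − 1 = 2.020%
Pioneer Credit Union: (1 + 0.009/365)^365 − 1 = 0.904%
The lowest effective annual rate is Pioneer Credit Union at 0.904%.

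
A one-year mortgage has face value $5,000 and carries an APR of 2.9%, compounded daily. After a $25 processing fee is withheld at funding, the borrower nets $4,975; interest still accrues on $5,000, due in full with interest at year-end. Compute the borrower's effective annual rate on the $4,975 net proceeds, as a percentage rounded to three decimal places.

3.460%

Amount owed after one year: 5,000 × (1 + 0.029/365)^365 = 5,000 × 1.029423 = $5,147.12.
Effective rate on net proceeds: 5,147.12 / 4,975 − 1 = 0.034596 = 3.460%.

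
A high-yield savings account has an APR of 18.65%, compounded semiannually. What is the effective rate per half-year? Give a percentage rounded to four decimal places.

With a nominal annual rate compounded semiannually, the periodic rate is the nominal rate divided by 2.
i = 0.1865 / 2 = 0.0932500 = 9.3250%.

9.3250%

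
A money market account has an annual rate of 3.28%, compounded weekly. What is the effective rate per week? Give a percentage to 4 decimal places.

0.0631%

With a nominal annual rate compounded weekly, the periodic rate is the nominal rate divided by 52.
i = 0.0328 / 52 = 0.0006308 = 0.0631%.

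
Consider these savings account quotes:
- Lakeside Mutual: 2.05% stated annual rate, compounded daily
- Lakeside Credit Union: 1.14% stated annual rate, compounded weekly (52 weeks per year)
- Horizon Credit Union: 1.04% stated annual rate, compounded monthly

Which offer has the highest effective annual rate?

Lakeside Mutual: (1 + 0.0205/365)^365 − 1 = 2.071%
Lakeside Credit Union: (1 + 0.0114/52)^52 − 1 = 1.146%
Horizon Credit Union: (1 + 0.0104/12)^12 − 1 = 1.045%
The highest effective annual rate is Lakeside Mutual at 2.071%.

Lakeside Mutual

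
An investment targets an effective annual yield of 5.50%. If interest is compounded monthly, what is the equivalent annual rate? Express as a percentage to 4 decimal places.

5.3660%

(1 + r/12)^12 − 1 = 0.0550, so 1 + r/12 = 1.0550^(1/12).
r/12 = 0.004472, so r = 0.053660 = 5.3660%.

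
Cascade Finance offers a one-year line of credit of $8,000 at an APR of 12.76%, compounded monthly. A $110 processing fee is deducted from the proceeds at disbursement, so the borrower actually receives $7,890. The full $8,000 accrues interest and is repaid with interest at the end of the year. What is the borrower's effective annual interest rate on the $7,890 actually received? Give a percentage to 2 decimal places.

15.12%

Amount owed after one year: 8,000 × (1 + 0.1276/12)^12 = 8,000 × 1.135333 = $9,082.67.
Effective rate on net proceeds: 9,082.67 / 7,890 − 1 = 0.151162 = 15.12%.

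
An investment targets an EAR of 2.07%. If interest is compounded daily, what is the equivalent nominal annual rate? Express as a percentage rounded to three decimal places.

2.049%

(1 + r/365)^365 − 1 = 0.0207, so 1 + r/365 = 1.0207^(1/365).
r/365 = 0.000056, so r = 0.020489 = 2.049%.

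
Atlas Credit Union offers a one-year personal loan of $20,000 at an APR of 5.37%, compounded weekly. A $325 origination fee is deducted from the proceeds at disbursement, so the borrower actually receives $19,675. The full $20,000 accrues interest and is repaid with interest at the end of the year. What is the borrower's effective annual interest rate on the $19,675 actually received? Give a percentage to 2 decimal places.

Amount owed after one year: 20,000 × (1 + 0.0537/52)^52 = 20,000 × 1.055139 = $21,102.78.
Effective rate on net proceeds: 21,102.78 / 19,675 − 1 = 0.072568 = 7.26%.

7.26%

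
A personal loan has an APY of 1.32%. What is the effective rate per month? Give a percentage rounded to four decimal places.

0.1093%

The per-month rate i satisfies (1 + i)^12 = 1 + 0.0132.
i = 1.0132^(1/12) − 1 = 0.0010934 = 0.1093%.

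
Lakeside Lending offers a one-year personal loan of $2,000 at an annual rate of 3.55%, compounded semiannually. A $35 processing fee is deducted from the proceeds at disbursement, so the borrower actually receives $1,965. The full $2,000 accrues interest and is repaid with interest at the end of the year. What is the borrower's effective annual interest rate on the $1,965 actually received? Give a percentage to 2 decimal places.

5.43%

Amount owed after one year: 2,000 × (1 + 0.0355/2)^2 = 2,000 × 1.035815 = $2,071.63.
Effective rate on net proceeds: 2,071.63 / 1,965 − 1 = 0.054265 = 5.43%.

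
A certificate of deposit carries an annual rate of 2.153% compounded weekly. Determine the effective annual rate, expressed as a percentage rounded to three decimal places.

2.176%

EAR = (1 + 0.02153/52)^52 − 1.
= 1.021759 − 1 = 2.176%.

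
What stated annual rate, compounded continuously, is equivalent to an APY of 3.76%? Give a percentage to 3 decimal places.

Continuous: nominal r satisfies e^r − 1 = 0.0376.
r = ln(1 + 0.0376) = ln(1.0376) = 0.036910 = 3.691%.

3.691%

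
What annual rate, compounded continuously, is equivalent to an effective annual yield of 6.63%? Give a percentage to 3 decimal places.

Continuous: nominal r satisfies e^r − 1 = 0.0663.
r = ln(1 + 0.0663) = ln(1.0663) = 0.064195 = 6.419%.

6.419%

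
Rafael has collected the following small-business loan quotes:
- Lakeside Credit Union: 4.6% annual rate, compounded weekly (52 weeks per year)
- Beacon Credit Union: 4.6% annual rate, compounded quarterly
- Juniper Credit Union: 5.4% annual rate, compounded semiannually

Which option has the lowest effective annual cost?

Beacon Credit Union

Lakeside Credit Union: (1 + 0.046/52)^52 − 1 = 4.705%
Beacon Credit Union: (1 + 0.046/4)^4 − 1 = 4.680%
Juniper Credit Union: (1 + 0.054/2)^2 − 1 = 5.473%
The lowest effective annual rate is Beacon Credit Union at 4.680%.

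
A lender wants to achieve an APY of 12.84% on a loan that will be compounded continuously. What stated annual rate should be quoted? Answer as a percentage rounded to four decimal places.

Continuous: nominal r satisfies e^r − 1 = 0.1284.
r = ln(1 + 0.1284) = ln(1.1284) = 0.120801 = 12.0801%.

12.0801%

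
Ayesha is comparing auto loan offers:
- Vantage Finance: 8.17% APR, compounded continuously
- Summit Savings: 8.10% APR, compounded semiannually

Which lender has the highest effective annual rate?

Vantage Finance: e^0.0817 − 1 = 8.513%
Summit Savings: (1 + 0.0810/2)^2 − 1 = 8.264%
The highest effective annual rate is Vantage Finance at 8.513%.

Vantage Finance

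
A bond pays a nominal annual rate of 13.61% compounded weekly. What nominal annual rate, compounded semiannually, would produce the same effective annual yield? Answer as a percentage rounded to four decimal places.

EAR = (1 + 0.1361/52)^52 − 1 = 0.145593.
Solve (1 + r/2)^2 = 1.145593: r/2 = 1.145593^(1/2) − 1 = 0.070324, so r = 0.140647 = 14.0647%.

14.0647%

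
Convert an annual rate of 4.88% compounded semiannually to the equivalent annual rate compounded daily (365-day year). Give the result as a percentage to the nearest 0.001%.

EAR = (1 + 0.0488/2)^2 − 1 = 0.049395.
Solve (1 + r/365)^365 = 1.049395: r/365 = 1.049395^(1/365) − 1 = 0.000132, so r = 0.048217 = 4.822%.

4.822%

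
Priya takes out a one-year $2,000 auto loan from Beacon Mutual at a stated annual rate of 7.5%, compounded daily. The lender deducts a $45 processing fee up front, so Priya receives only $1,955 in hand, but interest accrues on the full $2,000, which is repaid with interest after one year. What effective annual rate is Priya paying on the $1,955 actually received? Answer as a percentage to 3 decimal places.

Amount owed after one year: 2,000 × (1 + 0.075/365)^365 = 2,000 × 1.077876 = $2,155.75.
Effective rate on net proceeds: 2,155.75 / 1,955 − 1 = 0.102686 = 10.269%.

10.269%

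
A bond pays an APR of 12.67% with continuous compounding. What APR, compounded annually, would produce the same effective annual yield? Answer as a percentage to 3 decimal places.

EAR under continuous compounding: e^0.1267 − 1 = 0.135076.
Compounded annually, the equivalent nominal rate is the EAR itself: 13.508%.

13.508%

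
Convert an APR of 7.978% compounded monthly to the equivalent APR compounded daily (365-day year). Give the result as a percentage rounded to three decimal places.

7.952%

EAR = (1 + 0.07978/12)^12 − 1 = 0.082763.
Solve (1 + r/365)^365 = 1.082763: r/365 = 1.082763^(1/365) − 1 = 0.000218, so r = 0.079525 = 7.952%.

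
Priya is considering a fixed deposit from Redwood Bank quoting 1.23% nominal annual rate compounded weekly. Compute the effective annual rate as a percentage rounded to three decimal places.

EAR = (1 + 0.0123/52)^52 − 1.
= (1 + 0.000237)^52 − 1 = 1.012374 − 1 = 1.237%.

1.237%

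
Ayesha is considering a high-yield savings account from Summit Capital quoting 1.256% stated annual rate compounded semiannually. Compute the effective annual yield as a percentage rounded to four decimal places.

EAR = (1 + 0.01256/2)^2 − 1.
= 1.012599 − 1 = 1.2599%.

1.2599%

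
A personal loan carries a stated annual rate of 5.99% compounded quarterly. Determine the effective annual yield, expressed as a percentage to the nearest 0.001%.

6.126%

EAR = (1 + 0.0599/4)^4 − 1.
= (1 + 0.014975)^4 − 1 = 1.061259 − 1 = 6.126%.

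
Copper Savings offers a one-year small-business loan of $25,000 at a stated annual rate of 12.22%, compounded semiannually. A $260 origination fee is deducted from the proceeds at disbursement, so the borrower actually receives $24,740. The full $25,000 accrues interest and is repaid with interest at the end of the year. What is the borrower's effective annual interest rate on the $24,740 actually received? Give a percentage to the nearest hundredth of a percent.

13.78%

Amount owed after one year: 25,000 × (1 + 0.1222/2)^2 = 25,000 × 1.125933 = $28,148.33.
Effective rate on net proceeds: 28,148.33 / 24,740 − 1 = 0.137766 = 13.78%.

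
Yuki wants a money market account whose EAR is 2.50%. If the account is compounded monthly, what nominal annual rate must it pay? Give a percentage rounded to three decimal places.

2.472%

(1 + r/12)^12 − 1 = 0.0250, so 1 + r/12 = 1.0250^(1/12).
r/12 = 0.002060, so r = 0.024718 = 2.472%.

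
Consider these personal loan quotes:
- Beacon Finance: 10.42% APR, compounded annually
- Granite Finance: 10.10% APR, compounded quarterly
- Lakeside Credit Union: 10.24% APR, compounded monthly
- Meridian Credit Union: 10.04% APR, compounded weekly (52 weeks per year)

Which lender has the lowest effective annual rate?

Beacon Finance

Beacon Finance: compounded annually, EAR = 10.420%
Granite Finance: (1 + 0.1010/4)^4 − 1 = 10.489%
Lakeside Credit Union: (1 + 0.1024/12)^12 − 1 = 10.735%
Meridian Credit Union: (1 + 0.1004/52)^52 − 1 = 10.551%
The lowest effective annual rate is Beacon Finance at 10.420%.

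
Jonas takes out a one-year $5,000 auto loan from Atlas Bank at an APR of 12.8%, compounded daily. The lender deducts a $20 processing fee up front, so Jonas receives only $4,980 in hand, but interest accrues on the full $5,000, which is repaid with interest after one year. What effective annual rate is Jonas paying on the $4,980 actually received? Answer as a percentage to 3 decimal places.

Amount owed after one year: 5,000 × (1 + 0.128/365)^365 = 5,000 × 1.136528 = $5,682.64.
Effective rate on net proceeds: 5,682.64 / 4,980 − 1 = 0.141092 = 14.109%.

14.109%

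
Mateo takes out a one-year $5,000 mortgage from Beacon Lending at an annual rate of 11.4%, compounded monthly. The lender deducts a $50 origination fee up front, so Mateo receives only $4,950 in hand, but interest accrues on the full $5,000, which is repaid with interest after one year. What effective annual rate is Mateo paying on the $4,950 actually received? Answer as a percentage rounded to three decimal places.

13.146%

Amount owed after one year: 5,000 × (1 + 0.114/12)^12 = 5,000 × 1.120149 = $5,600.75.
Effective rate on net proceeds: 5,600.75 / 4,950 − 1 = 0.131464 = 13.146%.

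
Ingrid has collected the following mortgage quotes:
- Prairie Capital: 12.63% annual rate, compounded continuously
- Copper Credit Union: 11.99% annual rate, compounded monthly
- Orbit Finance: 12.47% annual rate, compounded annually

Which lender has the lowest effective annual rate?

Prairie Capital: e^0.1263 − 1 = 13.462%
Copper Credit Union: (1 + 0.1199/12)^12 − 1 = 12.671%
Orbit Finance: compounded annually, EAR = 12.470%
The lowest effective annual rate is Orbit Finance at 12.470%.

Orbit Finance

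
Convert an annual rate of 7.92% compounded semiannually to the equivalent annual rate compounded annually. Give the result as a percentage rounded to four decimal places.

EAR = (1 + 0.0792/2)^2 − 1 = 0.080768.
Compounded annually, the equivalent nominal rate is the EAR itself: 8.0768%.

8.0768%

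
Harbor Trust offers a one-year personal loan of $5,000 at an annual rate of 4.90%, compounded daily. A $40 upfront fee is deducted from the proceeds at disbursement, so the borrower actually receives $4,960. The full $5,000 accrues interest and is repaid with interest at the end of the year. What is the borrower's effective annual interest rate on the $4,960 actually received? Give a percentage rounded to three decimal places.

Amount owed after one year: 5,000 × (1 + 0.0490/365)^365 = 5,000 × 1.050217 = $5,251.08.
Effective rate on net proceeds: 5,251.08 / 4,960 − 1 = 0.058686 = 5.869%.

5.869%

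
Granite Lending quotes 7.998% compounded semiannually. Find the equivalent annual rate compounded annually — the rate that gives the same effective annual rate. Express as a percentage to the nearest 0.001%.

EAR = (1 + 0.07998/2)^2 − 1 = 0.081579.
Compounded annually, the equivalent nominal rate is the EAR itself: 8.158%.

8.158%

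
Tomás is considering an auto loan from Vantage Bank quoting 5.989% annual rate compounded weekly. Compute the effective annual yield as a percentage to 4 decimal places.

6.1683%

EAR = (1 + 0.05989/52)^52 − 1.
= (1 + 0.001152)^52 − 1 = 1.061683 − 1 = 6.1683%.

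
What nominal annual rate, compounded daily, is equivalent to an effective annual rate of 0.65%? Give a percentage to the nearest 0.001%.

(1 + r/365)^365 − 1 = 0.0065, so 1 + r/365 = 1.0065^(1/365).
r/365 = 0.000018, so r = 0.006479 = 0.648%.

0.648%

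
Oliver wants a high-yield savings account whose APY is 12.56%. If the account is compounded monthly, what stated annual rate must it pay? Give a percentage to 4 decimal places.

(1 + r/12)^12 − 1 = 0.1256, so 1 + r/12 = 1.1256^(1/12).
r/12 = 0.009908, so r = 0.118901 = 11.8901%.

11.8901%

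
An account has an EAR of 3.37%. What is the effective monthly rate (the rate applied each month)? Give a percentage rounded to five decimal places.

The per-month rate i satisfies (1 + i)^12 = 1 + 0.0337.
i = 1.0337^(1/12) − 1 = 0.0027659 = 0.27659%.

0.27659%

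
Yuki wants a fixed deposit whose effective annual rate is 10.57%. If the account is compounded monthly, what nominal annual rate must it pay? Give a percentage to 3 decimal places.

(1 + r/12)^12 − 1 = 0.1057, so 1 + r/12 = 1.1057^(1/12).
r/12 = 0.008408, so r = 0.100900 = 10.090%.

10.090%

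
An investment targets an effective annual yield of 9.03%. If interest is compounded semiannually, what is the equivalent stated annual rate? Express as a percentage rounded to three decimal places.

(1 + r/2)^2 − 1 = 0.0903, so 1 + r/2 = 1.0903^(1/2).
r/2 = 0.044174, so r = 0.088349 = 8.835%.

8.835%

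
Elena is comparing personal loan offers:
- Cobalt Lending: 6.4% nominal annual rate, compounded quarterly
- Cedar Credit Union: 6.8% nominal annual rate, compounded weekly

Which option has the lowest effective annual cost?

Cobalt Lending

Cobalt Lending: (1 + 0.064/4)^4 − 1 = 6.555%
Cedar Credit Union: (1 + 0.068/52)^52 − 1 = 7.032%
The lowest effective annual rate is Cobalt Lending at 6.555%.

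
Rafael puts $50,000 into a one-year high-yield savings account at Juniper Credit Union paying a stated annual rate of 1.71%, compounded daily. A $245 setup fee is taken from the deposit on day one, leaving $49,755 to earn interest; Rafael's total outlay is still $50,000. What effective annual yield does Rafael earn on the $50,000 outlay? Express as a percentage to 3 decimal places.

1.226%

Value after one year: 49,755 × (1 + 0.0171/365)^365 = 49,755 × 1.017247 = $50,613.11.
Effective yield on the $50,000 outlay: 50,613.11 / 50,000 − 1 = 0.012262 = 1.226%.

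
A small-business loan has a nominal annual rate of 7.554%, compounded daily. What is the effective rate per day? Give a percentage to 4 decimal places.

With a nominal annual rate compounded daily, the periodic rate is the nominal rate divided by 365.
i = 0.07554 / 365 = 0.0002070 = 0.0207%.

0.0207%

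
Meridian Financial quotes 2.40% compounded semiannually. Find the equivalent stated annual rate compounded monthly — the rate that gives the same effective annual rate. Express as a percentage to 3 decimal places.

2.388%

EAR = (1 + 0.0240/2)^2 − 1 = 0.024144.
Solve (1 + r/12)^12 = 1.024144: r/12 = 1.024144^(1/12) − 1 = 0.001990, so r = 0.023881 = 2.388%.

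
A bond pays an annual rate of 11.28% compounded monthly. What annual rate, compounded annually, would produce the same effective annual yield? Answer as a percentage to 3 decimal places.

EAR = (1 + 0.1128/12)^12 − 1 = 0.118818.
Compounded annually, the equivalent nominal rate is the EAR itself: 11.882%.

11.882%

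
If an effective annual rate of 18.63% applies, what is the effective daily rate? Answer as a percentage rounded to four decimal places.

0.0468%

The per-day rate i satisfies (1 + i)^365 = 1 + 0.1863.
i = 1.1863^(1/365) − 1 = 0.0004682 = 0.0468%.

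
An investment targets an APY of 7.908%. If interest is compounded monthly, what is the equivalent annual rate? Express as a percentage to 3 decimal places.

(1 + r/12)^12 − 1 = 0.07908, so 1 + r/12 = 1.07908^(1/12).
r/12 = 0.006363, so r = 0.076351 = 7.635%.

7.635%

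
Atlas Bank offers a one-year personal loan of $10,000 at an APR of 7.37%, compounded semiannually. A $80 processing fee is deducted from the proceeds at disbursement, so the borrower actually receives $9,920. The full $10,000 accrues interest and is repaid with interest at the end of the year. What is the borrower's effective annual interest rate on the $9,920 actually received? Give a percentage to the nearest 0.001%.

Amount owed after one year: 10,000 × (1 + 0.0737/2)^2 = 10,000 × 1.075058 = $10,750.58.
Effective rate on net proceeds: 10,750.58 / 9,920 − 1 = 0.083728 = 8.373%.

8.373%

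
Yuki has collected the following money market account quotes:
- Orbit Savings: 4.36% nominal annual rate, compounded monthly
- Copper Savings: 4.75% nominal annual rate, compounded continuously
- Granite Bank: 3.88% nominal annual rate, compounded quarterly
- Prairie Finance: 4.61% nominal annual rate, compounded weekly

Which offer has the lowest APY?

Granite Bank

Orbit Savings: (1 + 0.0436/12)^12 − 1 = 4.448%
Copper Savings: e^0.0475 − 1 = 4.865%
Granite Bank: (1 + 0.0388/4)^4 − 1 = 3.937%
Prairie Finance: (1 + 0.0461/52)^52 − 1 = 4.716%
The lowest effective annual rate is Granite Bank at 3.937%.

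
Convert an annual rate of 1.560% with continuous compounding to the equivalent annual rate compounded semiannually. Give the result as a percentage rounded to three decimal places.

1.566%

EAR under continuous compounding: e^0.01560 − 1 = 0.015722.
Solve (1 + r/2)^2 = 1.015722: r/2 = 1.015722^(1/2) − 1 = 0.007830, so r = 0.015661 = 1.566%.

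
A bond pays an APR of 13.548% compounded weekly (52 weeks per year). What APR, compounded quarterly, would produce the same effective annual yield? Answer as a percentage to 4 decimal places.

EAR = (1 + 0.13548/52)^52 − 1 = 0.144885.
Solve (1 + r/4)^4 = 1.144885: r/4 = 1.144885^(1/4) − 1 = 0.034405, so r = 0.137618 = 13.7618%.

13.7618%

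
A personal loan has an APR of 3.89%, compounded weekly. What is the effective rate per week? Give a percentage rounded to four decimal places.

With a nominal annual rate compounded weekly, the periodic rate is the nominal rate divided by 52.
i = 0.0389 / 52 = 0.0007481 = 0.0748%.

0.0748%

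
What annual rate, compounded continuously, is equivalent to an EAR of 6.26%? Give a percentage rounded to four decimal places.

Continuous: nominal r satisfies e^r − 1 = 0.0626.
r = ln(1 + 0.0626) = ln(1.0626) = 0.060719 = 6.0719%.

6.0719%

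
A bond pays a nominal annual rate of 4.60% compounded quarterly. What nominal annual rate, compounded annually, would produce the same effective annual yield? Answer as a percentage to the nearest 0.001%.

4.680%

EAR = (1 + 0.0460/4)^4 − 1 = 0.046800.
Compounded annually, the equivalent nominal rate is the EAR itself: 4.680%.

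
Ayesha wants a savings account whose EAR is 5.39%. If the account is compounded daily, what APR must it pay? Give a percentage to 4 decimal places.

(1 + r/365)^365 − 1 = 0.0539, so 1 + r/365 = 1.0539^(1/365).
r/365 = 0.000144, so r = 0.052501 = 5.2501%.

5.2501%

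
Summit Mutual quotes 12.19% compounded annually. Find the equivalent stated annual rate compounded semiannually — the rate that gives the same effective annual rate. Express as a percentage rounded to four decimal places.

Compounded annually, EAR = nominal = 0.121900.
Solve (1 + r/2)^2 = 1.121900: r/2 = 1.121900^(1/2) − 1 = 0.059198, so r = 0.118396 = 11.8396%.

11.8396%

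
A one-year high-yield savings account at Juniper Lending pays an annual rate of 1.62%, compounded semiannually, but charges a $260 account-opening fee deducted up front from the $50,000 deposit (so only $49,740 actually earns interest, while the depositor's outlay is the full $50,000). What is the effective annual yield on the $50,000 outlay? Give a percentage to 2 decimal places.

Value after one year: 49,740 × (1 + 0.0162/2)^2 = 49,740 × 1.016266 = $50,549.05.
Effective yield on the $50,000 outlay: 50,549.05 / 50,000 − 1 = 0.010981 = 1.10%.

1.10%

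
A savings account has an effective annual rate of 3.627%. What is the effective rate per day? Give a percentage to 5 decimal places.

The per-day rate i satisfies (1 + i)^365 = 1 + 0.03627.
i = 1.03627^(1/365) − 1 = 0.0000976 = 0.00976%.

0.00976%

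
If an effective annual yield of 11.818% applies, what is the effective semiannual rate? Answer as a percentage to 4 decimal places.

The per-half-year rate i satisfies (1 + i)^2 = 1 + 0.11818.
i = 1.11818^(1/2) − 1 = 0.0574403 = 5.7440%.

5.7440%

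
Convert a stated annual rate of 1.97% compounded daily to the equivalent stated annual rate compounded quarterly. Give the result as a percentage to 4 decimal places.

EAR = (1 + 0.0197/365)^365 − 1 = 0.019895.
Solve (1 + r/4)^4 = 1.019895: r/4 = 1.019895^(1/4) − 1 = 0.004937, so r = 0.019748 = 1.9748%.

1.9748%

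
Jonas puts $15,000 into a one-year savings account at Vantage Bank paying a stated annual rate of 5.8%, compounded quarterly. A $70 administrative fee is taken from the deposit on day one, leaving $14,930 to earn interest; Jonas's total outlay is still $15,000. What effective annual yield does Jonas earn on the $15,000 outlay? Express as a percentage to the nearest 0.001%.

Value after one year: 14,930 × (1 + 0.058/4)^4 = 14,930 × 1.059274 = $15,814.96.
Effective yield on the $15,000 outlay: 15,814.96 / 15,000 − 1 = 0.054330 = 5.433%.

5.433%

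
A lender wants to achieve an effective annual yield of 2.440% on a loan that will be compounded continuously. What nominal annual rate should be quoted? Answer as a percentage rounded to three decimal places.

Continuous: nominal r satisfies e^r − 1 = 0.02440.
r = ln(1 + 0.02440) = ln(1.02440) = 0.024107 = 2.411%.

2.411%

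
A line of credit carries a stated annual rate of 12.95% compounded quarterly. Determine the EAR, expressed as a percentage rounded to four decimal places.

13.5926%

EAR = (1 + 0.1295/4)^4 − 1.
= (1 + 0.032375)^4 − 1 = 1.135926 − 1 = 13.5926%.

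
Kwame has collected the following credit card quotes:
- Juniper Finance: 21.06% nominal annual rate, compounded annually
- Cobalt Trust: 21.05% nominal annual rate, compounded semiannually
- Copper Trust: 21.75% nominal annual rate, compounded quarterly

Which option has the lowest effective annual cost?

Juniper Finance

Juniper Finance: compounded annually, EAR = 21.060%
Cobalt Trust: (1 + 0.2105/2)^2 − 1 = 22.158%
Copper Trust: (1 + 0.2175/4)^4 − 1 = 23.589%
The lowest effective annual rate is Juniper Finance at 21.060%.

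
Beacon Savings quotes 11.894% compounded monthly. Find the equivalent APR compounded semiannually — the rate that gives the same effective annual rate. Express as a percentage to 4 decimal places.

EAR = (1 + 0.11894/12)^12 − 1 = 0.125643.
Solve (1 + r/2)^2 = 1.125643: r/2 = 1.125643^(1/2) − 1 = 0.060963, so r = 0.121926 = 12.1926%.

12.1926%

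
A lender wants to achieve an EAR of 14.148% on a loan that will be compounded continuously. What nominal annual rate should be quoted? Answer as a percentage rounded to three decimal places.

Continuous: nominal r satisfies e^r − 1 = 0.14148.
r = ln(1 + 0.14148) = ln(1.14148) = 0.132326 = 13.233%.

13.233%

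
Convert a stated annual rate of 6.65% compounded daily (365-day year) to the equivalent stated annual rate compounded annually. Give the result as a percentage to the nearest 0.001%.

6.875%

EAR = (1 + 0.0665/365)^365 − 1 = 0.068754.
Compounded annually, the equivalent nominal rate is the EAR itself: 6.875%.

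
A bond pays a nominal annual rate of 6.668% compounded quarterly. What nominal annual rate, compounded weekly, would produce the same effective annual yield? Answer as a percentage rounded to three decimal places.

6.617%

EAR = (1 + 0.06668/4)^4 − 1 = 0.068366.
Solve (1 + r/52)^52 = 1.068366: r/52 = 1.068366^(1/52) − 1 = 0.001273, so r = 0.066172 = 6.617%.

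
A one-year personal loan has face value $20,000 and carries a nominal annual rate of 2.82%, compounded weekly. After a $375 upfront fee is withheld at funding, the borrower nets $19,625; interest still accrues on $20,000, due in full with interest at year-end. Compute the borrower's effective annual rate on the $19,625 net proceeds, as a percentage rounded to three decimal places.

Amount owed after one year: 20,000 × (1 + 0.0282/52)^52 = 20,000 × 1.028594 = $20,571.87.
Effective rate on net proceeds: 20,571.87 / 19,625 − 1 = 0.048248 = 4.825%.

4.825%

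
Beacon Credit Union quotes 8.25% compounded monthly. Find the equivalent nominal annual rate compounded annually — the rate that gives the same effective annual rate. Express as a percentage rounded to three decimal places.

EAR = (1 + 0.0825/12)^12 − 1 = 0.085692.
Compounded annually, the equivalent nominal rate is the EAR itself: 8.569%.

8.569%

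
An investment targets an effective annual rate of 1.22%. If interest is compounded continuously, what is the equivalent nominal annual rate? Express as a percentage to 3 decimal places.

1.213%

Continuous: nominal r satisfies e^r − 1 = 0.0122.
r = ln(1 + 0.0122) = ln(1.0122) = 0.012126 = 1.213%.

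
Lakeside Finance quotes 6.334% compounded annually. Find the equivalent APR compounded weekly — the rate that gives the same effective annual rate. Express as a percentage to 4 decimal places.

Compounded annually, EAR = nominal = 0.063340.
Solve (1 + r/52)^52 = 1.063340: r/52 = 1.063340^(1/52) − 1 = 0.001182, so r = 0.061451 = 6.1451%.

6.1451%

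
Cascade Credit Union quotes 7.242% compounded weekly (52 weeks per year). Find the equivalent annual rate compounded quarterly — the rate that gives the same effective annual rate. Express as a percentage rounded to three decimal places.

7.303%

EAR = (1 + 0.07242/52)^52 − 1 = 0.075053.
Solve (1 + r/4)^4 = 1.075053: r/4 = 1.075053^(1/4) − 1 = 0.018257, so r = 0.073028 = 7.303%.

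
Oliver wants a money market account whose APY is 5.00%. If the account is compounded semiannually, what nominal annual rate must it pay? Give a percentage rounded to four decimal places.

(1 + r/2)^2 − 1 = 0.0500, so 1 + r/2 = 1.0500^(1/2).
r/2 = 0.024695, so r = 0.049390 = 4.9390%.

4.9390%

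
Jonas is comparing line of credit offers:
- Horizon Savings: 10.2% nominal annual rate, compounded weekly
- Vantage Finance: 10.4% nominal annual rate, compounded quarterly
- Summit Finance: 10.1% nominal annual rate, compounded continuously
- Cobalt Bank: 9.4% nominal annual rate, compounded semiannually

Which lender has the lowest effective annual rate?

Horizon Savings: (1 + 0.102/52)^52 − 1 = 10.727%
Vantage Finance: (1 + 0.104/4)^4 − 1 = 10.813%
Summit Finance: e^0.101 − 1 = 10.628%
Cobalt Bank: (1 + 0.094/2)^2 − 1 = 9.621%
The lowest effective annual rate is Cobalt Bank at 9.621%.

Cobalt Bank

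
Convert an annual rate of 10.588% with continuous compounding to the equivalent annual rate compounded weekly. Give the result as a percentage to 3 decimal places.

EAR under continuous compounding: e^0.10588 − 1 = 0.111688.
Solve (1 + r/52)^52 = 1.111688: r/52 = 1.111688^(1/52) − 1 = 0.002038, so r = 0.105988 = 10.599%.

10.599%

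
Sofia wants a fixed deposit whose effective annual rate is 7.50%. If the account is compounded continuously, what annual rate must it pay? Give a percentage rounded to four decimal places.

Continuous: nominal r satisfies e^r − 1 = 0.0750.
r = ln(1 + 0.0750) = ln(1.0750) = 0.072321 = 7.2321%.

7.2321%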